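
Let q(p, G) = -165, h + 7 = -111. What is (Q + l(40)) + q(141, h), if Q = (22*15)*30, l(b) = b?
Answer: 9775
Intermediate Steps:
h = -118 (h = -7 - 111 = -118)
Q = 9900 (Q = 330*30 = 9900)
(Q + l(40)) + q(141, h) = (9900 + 40) - 165 = 9940 - 165 = 9775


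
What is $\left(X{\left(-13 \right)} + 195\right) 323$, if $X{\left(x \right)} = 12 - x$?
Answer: $71060$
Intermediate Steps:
$\left(X{\left(-13 \right)} + 195\right) 323 = \left(\left(12 - -13\right) + 195\right) 323 = \left(\left(12 + 13\right) + 195\right) 323 = \left(25 + 195\right) 323 = 220 \cdot 323 = 71060$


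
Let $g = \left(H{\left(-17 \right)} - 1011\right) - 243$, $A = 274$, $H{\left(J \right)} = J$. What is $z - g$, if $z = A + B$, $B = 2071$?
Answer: $3616$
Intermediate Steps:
$g = -1271$ ($g = \left(-17 - 1011\right) - 243 = -1028 - 243 = -1271$)
$z = 2345$ ($z = 274 + 2071 = 2345$)
$z - g = 2345 - -1271 = 2345 + 1271 = 3616$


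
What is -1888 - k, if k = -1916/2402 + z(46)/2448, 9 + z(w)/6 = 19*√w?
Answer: -308244477/163336 - 19*√46/408 ≈ -1887.5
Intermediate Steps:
z(w) = -54 + 114*√w (z(w) = -54 + 6*(19*√w) = -54 + 114*√w)
k = -133891/163336 + 19*√46/408 (k = -1916/2402 + (-54 + 114*√46)/2448 = -1916*1/2402 + (-54 + 114*√46)*(1/2448) = -958/1201 + (-3/136 + 19*√46/408) = -133891/163336 + 19*√46/408 ≈ -0.50388)
-1888 - k = -1888 - (-133891/163336 + 19*√46/408) = -1888 + (133891/163336 - 19*√46/408) = -308244477/163336 - 19*√46/408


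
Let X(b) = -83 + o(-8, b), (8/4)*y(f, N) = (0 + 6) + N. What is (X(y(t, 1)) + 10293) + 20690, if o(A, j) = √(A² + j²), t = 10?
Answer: 30900 + √305/2 ≈ 30909.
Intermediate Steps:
y(f, N) = 3 + N/2 (y(f, N) = ((0 + 6) + N)/2 = (6 + N)/2 = 3 + N/2)
X(b) = -83 + √(64 + b²) (X(b) = -83 + √((-8)² + b²) = -83 + √(64 + b²))
(X(y(t, 1)) + 10293) + 20690 = ((-83 + √(64 + (3 + (½)*1)²)) + 10293) + 20690 = ((-83 + √(64 + (3 + ½)²)) + 10293) + 20690 = ((-83 + √(64 + (7/2)²)) + 10293) + 20690 = ((-83 + √(64 + 49/4)) + 10293) + 20690 = ((-83 + √(305/4)) + 10293) + 20690 = ((-83 + √305/2) + 10293) + 20690 = (10210 + √305/2) + 20690 = 30900 + √305/2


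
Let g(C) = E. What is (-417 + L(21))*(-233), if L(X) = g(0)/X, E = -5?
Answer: 2041546/21 ≈ 97217.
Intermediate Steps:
g(C) = -5
L(X) = -5/X
(-417 + L(21))*(-233) = (-417 - 5/21)*(-233) = -8762/21*(-233) = 2041546/21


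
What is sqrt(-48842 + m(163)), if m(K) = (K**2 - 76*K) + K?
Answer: I*sqrt(34498) ≈ 185.74*I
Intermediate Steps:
m(K) = K**2 - 75*K
sqrt(-48842 + m(163)) = sqrt(-48842 + 163*(-75 + 163)) = sqrt(-48842 + 163*88) = sqrt(-48842 + 14344) = sqrt(-34498) = I*sqrt(34498)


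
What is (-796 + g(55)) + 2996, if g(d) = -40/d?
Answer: 24192/11 ≈ 2199.3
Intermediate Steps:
(-796 + g(55)) + 2996 = (-796 - 40/55) + 2996 = (-796 - 40*1/55) + 2996 = (-796 - 8/11) + 2996 = -8764/11 + 2996 = 24192/11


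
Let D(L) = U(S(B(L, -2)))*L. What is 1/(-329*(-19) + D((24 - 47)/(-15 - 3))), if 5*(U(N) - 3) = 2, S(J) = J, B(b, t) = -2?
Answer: 90/562981 ≈ 0.00015986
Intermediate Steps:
U(N) = 17/5 (U(N) = 3 + (1/5)*2 = 3 + 2/5 = 17/5)
D(L) = 17*L/5
1/(-329*(-19) + D((24 - 47)/(-15 - 3))) = 1/(-329*(-19) + 17*((24 - 47)/(-15 - 3))/5) = 1/(6251 + 17*(-23/(-18))/5) = 1/(6251 + 17*(-23*(-1/18))/5) = 1/(6251 + (17/5)*(23/18)) = 1/(6251 + 391/90) = 1/(562981/90) = 90/562981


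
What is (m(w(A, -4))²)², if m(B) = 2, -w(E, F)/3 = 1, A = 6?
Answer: 16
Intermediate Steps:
w(E, F) = -3 (w(E, F) = -3*1 = -3)
(m(w(A, -4))²)² = (2²)² = 4² = 16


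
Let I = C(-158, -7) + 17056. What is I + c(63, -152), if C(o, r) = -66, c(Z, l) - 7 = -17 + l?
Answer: 16828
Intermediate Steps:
c(Z, l) = -10 + l (c(Z, l) = 7 + (-17 + l) = -10 + l)
I = 16990 (I = -66 + 17056 = 16990)
I + c(63, -152) = 16990 + (-10 - 152) = 16990 - 162 = 16828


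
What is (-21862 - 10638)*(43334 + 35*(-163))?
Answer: -1222942500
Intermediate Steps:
(-21862 - 10638)*(43334 + 35*(-163)) = -32500*(43334 - 5705) = -32500*37629 = -1222942500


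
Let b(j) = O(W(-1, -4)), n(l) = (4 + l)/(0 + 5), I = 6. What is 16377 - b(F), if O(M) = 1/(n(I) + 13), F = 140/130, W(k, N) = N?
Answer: 245654/15 ≈ 16377.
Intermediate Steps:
n(l) = ⅘ + l/5 (n(l) = (4 + l)/5 = (4 + l)*(⅕) = ⅘ + l/5)
F = 14/13 (F = 140*(1/130) = 14/13 ≈ 1.0769)
O(M) = 1/15 (O(M) = 1/((⅘ + (⅕)*6) + 13) = 1/((⅘ + 6/5) + 13) = 1/(2 + 13) = 1/15)
b(j) = 1/15
16377 - b(F) = 16377 - 1*1/15 = 16377 - 1/15 = 245654/15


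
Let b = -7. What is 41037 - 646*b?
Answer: 45559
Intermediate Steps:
41037 - 646*b = 41037 - 646*(-7) = 41037 + 4522 = 45559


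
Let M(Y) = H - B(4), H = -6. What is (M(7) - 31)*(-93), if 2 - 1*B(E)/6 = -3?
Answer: 6231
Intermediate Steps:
B(E) = 30 (B(E) = 12 - 6*(-3) = 12 + 18 = 30)
M(Y) = -36 (M(Y) = -6 - 1*30 = -6 - 30 = -36)
(M(7) - 31)*(-93) = (-36 - 31)*(-93) = -67*(-93) = 6231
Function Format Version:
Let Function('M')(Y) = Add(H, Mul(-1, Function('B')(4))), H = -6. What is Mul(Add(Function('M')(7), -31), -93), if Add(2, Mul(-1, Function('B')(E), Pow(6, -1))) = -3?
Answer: 6231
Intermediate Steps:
Function('B')(E) = 30 (Function('B')(E) = Add(12, Mul(-6, -3)) = Add(12, 18) = 30)
Function('M')(Y) = -36 (Function('M')(Y) = Add(-6, Mul(-1, 30)) = Add(-6, -30) = -36)
Mul(Add(Function('M')(7), -31), -93) = Mul(Add(-36, -31), -93) = Mul(-67, -93) = 6231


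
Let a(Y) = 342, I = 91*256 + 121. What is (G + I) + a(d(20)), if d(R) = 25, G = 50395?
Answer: 74154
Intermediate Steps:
I = 23417 (I = 23296 + 121 = 23417)
(G + I) + a(d(20)) = (50395 + 23417) + 342 = 73812 + 342 = 74154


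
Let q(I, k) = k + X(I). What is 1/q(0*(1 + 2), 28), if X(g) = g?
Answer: 1/28 ≈ 0.035714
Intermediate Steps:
q(I, k) = I + k (q(I, k) = k + I = I + k)
1/q(0*(1 + 2), 28) = 1/(0*(1 + 2) + 28) = 1/(0*3 + 28) = 1/(0 + 28) = 1/28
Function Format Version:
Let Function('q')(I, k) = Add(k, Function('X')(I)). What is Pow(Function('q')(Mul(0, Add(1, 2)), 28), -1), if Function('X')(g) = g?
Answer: Rational(1, 28) ≈ 0.035714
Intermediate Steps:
Function('q')(I, k) = Add(I, k) (Function('q')(I, k) = Add(k, I) = Add(I, k))
Pow(Function('q')(Mul(0, Add(1, 2)), 28), -1) = Pow(Add(Mul(0, Add(1, 2)), 28), -1) = Pow(Add(Mul(0, 3), 28), -1) = Pow(Add(0, 28), -1) = Pow(28, -1) = Rational(1, 28)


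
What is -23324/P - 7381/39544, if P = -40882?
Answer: 310287107/808318904 ≈ 0.38387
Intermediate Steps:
-23324/P - 7381/39544 = -23324/(-40882) - 7381/39544 = -23324*(-1/40882) - 7381*1/39544 = 11662/20441 - 7381/39544 = 310287107/808318904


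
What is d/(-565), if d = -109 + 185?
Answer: -76/565 ≈ -0.13451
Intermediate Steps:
d = 76
d/(-565) = 76/(-565) = 76*(-1/565) = -76/565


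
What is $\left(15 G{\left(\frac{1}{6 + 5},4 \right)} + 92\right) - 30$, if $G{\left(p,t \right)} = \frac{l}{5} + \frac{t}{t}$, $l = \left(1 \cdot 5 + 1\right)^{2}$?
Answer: $185$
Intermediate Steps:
$l = 36$ ($l = \left(5 + 1\right)^{2} = 6^{2} = 36$)
$G{\left(p,t \right)} = \frac{41}{5}$ ($G{\left(p,t \right)} = \frac{36}{5} + \frac{t}{t} = 36 \cdot \frac{1}{5} + 1 = \frac{36}{5} + 1 = \frac{41}{5}$)
$\left(15 G{\left(\frac{1}{6 + 5},4 \right)} + 92\right) - 30 = \left(15 \cdot \frac{41}{5} + 92\right) - 30 = \left(123 + 92\right) - 30 = 215 - 30 = 185$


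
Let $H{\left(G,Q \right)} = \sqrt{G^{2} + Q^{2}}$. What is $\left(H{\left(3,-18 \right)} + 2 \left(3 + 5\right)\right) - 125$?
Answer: $-109 + 3 \sqrt{37} \approx -90.752$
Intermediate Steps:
$\left(H{\left(3,-18 \right)} + 2 \left(3 + 5\right)\right) - 125 = \left(\sqrt{3^{2} + \left(-18\right)^{2}} + 2 \left(3 + 5\right)\right) - 125 = \left(\sqrt{9 + 324} + 2 \cdot 8\right) - 125 = \left(\sqrt{333} + 16\right) - 125 = \left(3 \sqrt{37} + 16\right) - 125 = \left(16 + 3 \sqrt{37}\right) - 125 = -109 + 3 \sqrt{37}$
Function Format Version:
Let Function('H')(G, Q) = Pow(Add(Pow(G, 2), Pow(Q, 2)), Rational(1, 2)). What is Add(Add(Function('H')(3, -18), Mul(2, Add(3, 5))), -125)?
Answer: Add(-109, Mul(3, Pow(37, Rational(1, 2)))) ≈ -90.752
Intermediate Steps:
Add(Add(Function('H')(3, -18), Mul(2, Add(3, 5))), -125) = Add(Add(Pow(Add(Pow(3, 2), Pow(-18, 2)), Rational(1, 2)), Mul(2, Add(3, 5))), -125) = Add(Add(Pow(Add(9, 324), Rational(1, 2)), Mul(2, 8)), -125) = Add(Add(Pow(333, Rational(1, 2)), 16), -125) = Add(Add(Mul(3, Pow(37, Rational(1, 2))), 16), -125) = Add(Add(16, Mul(3, Pow(37, Rational(1, 2)))), -125) = Add(-109, Mul(3, Pow(37, Rational(1, 2))))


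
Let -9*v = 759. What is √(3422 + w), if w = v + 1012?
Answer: √39147/3 ≈ 65.952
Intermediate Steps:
v = -253/3 (v = -⅑*759 = -253/3 ≈ -84.333)
w = 2783/3 (w = -253/3 + 1012 = 2783/3 ≈ 927.67)
√(3422 + w) = √(3422 + 2783/3) = √(13049/3) = √39147/3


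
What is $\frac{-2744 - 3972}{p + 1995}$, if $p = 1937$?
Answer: $- \frac{1679}{983} \approx -1.708$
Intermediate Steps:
$\frac{-2744 - 3972}{p + 1995} = \frac{-2744 - 3972}{1937 + 1995} = - \frac{6716}{3932} = \left(-6716\right) \frac{1}{3932} = - \frac{1679}{983}$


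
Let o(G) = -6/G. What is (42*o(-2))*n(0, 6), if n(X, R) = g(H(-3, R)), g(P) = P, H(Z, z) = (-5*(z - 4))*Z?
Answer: 3780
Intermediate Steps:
H(Z, z) = Z*(20 - 5*z) (H(Z, z) = (-5*(-4 + z))*Z = (20 - 5*z)*Z = Z*(20 - 5*z))
n(X, R) = -60 + 15*R (n(X, R) = 5*(-3)*(4 - R) = -60 + 15*R)
(42*o(-2))*n(0, 6) = (42*(-6/(-2)))*(-60 + 15*6) = (42*(-6*(-½)))*(-60 + 90) = (42*3)*30 = 126*30 = 3780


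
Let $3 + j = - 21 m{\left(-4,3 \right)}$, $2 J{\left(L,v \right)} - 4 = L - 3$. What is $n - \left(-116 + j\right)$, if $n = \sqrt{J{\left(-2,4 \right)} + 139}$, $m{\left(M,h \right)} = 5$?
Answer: $224 + \frac{\sqrt{554}}{2} \approx 235.77$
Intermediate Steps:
$J{\left(L,v \right)} = \frac{1}{2} + \frac{L}{2}$ ($J{\left(L,v \right)} = 2 + \frac{L - 3}{2} = 2 + \frac{-3 + L}{2} = 2 + \left(- \frac{3}{2} + \frac{L}{2}\right) = \frac{1}{2} + \frac{L}{2}$)
$j = -108$ ($j = -3 - 105 = -108$)
$n = \frac{\sqrt{554}}{2}$ ($n = \sqrt{\left(\frac{1}{2} + \frac{1}{2} \left(-2\right)\right) + 139} = \sqrt{\left(\frac{1}{2} - 1\right) + 139} = \sqrt{- \frac{1}{2} + 139} = \sqrt{\frac{277}{2}} = \frac{\sqrt{554}}{2} \approx 11.769$)
$n - \left(-116 + j\right) = \frac{\sqrt{554}}{2} - \left(-116 - 108\right) = \frac{\sqrt{554}}{2} - -224 = \frac{\sqrt{554}}{2} + 224 = 224 + \frac{\sqrt{554}}{2}$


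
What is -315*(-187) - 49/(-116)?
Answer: 6833029/116 ≈ 58905.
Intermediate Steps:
-315*(-187) - 49/(-116) = 58905 - 49*(-1/116) = 58905 + 49/116 = 6833029/116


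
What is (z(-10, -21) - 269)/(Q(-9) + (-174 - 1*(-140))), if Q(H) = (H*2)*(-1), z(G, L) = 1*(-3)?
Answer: 17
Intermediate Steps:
z(G, L) = -3
Q(H) = -2*H (Q(H) = (2*H)*(-1) = -2*H)
(z(-10, -21) - 269)/(Q(-9) + (-174 - 1*(-140))) = (-3 - 269)/(-2*(-9) + (-174 - 1*(-140))) = -272/(18 + (-174 + 140)) = -272/(18 - 34) = -272/(-16) = -272*(-1/16) = 17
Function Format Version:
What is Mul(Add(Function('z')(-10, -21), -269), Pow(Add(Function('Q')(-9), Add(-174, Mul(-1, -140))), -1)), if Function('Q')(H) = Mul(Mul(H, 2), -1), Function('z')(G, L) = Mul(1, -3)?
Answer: 17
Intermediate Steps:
Function('z')(G, L) = -3
Function('Q')(H) = Mul(-2, H) (Function('Q')(H) = Mul(Mul(2, H), -1) = Mul(-2, H))
Mul(Add(Function('z')(-10, -21), -269), Pow(Add(Function('Q')(-9), Add(-174, Mul(-1, -140))), -1)) = Mul(Add(-3, -269), Pow(Add(Mul(-2, -9), Add(-174, Mul(-1, -140))), -1)) = Mul(-272, Pow(Add(18, Add(-174, 140)), -1)) = Mul(-272, Pow(Add(18, -34), -1)) = Mul(-272, Pow(-16, -1)) = Mul(-272, Rational(-1, 16)) = 17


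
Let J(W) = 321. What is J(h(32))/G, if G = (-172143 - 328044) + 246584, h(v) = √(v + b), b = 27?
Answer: -321/253603 ≈ -0.0012658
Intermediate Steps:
h(v) = √(27 + v) (h(v) = √(v + 27) = √(27 + v))
G = -253603 (G = -500187 + 246584 = -253603)
J(h(32))/G = 321/(-253603) = 321*(-1/253603) = -321/253603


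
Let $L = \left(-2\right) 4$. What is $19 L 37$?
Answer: $-5624$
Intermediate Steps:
$L = -8$
$19 L 37 = 19 \left(-8\right) 37 = \left(-152\right) 37 = -5624$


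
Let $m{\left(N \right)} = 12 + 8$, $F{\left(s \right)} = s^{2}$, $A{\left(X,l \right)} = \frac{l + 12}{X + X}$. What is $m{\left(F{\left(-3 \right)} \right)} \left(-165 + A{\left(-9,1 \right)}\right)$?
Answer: $- \frac{29830}{9} \approx -3314.4$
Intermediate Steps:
$A{\left(X,l \right)} = \frac{12 + l}{2 X}$
$m{\left(N \right)} = 20$
$m{\left(F{\left(-3 \right)} \right)} \left(-165 + A{\left(-9,1 \right)}\right) = 20 \left(-165 + \frac{12 + 1}{2 \left(-9\right)}\right) = 20 \left(-165 + \frac{1}{2} \left(- \frac{1}{9}\right) 13\right) = 20 \left(-165 - \frac{13}{18}\right) = 20 \left(- \frac{2983}{18}\right) = - \frac{29830}{9}$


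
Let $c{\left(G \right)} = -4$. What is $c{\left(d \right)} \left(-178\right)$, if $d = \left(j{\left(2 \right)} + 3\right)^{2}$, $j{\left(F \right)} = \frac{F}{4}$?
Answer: $712$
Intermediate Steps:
$j{\left(F \right)} = \frac{F}{4}$ ($j{\left(F \right)} = F \frac{1}{4} = \frac{F}{4}$)
$d = \frac{49}{4}$ ($d = \left(\frac{1}{4} \cdot 2 + 3\right)^{2} = \left(\frac{1}{2} + 3\right)^{2} = \left(\frac{7}{2}\right)^{2} = \frac{49}{4} \approx 12.25$)
$c{\left(d \right)} \left(-178\right) = \left(-4\right) \left(-178\right) = 712$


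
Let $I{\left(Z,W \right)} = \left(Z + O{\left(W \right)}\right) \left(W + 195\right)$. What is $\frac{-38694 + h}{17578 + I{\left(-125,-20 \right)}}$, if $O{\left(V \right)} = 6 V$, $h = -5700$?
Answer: $\frac{44394}{25297} \approx 1.7549$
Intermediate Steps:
$I{\left(Z,W \right)} = \left(195 + W\right) \left(Z + 6 W\right)$ ($I{\left(Z,W \right)} = \left(Z + 6 W\right) \left(W + 195\right) = \left(Z + 6 W\right) \left(195 + W\right) = \left(195 + W\right) \left(Z + 6 W\right)$)
$\frac{-38694 + h}{17578 + I{\left(-125,-20 \right)}} = \frac{-38694 - 5700}{17578 + \left(6 \left(-20\right)^{2} + 195 \left(-125\right) + 1170 \left(-20\right) - -2500\right)} = - \frac{44394}{17578 + \left(6 \cdot 400 - 24375 - 23400 + 2500\right)} = - \frac{44394}{17578 + \left(2400 - 24375 - 23400 + 2500\right)} = - \frac{44394}{17578 - 42875} = - \frac{44394}{-25297} = \left(-44394\right) \left(- \frac{1}{25297}\right) = \frac{44394}{25297}$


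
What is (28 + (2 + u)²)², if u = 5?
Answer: 5929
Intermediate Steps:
(28 + (2 + u)²)² = (28 + (2 + 5)²)² = (28 + 7²)² = (28 + 49)² = 77² = 5929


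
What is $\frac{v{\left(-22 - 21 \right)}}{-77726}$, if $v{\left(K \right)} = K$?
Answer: $\frac{43}{77726} \approx 0.00055323$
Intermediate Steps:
$\frac{v{\left(-22 - 21 \right)}}{-77726} = \frac{-22 - 21}{-77726} = \left(-43\right) \left(- \frac{1}{77726}\right) = \frac{43}{77726}$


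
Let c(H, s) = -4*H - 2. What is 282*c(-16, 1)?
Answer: 17484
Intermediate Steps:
c(H, s) = -2 - 4*H
282*c(-16, 1) = 282*(-2 - 4*(-16)) = 282*(-2 + 64) = 282*62 = 17484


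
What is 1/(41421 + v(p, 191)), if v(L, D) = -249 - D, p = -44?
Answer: 1/40981 ≈ 2.4402e-5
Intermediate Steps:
1/(41421 + v(p, 191)) = 1/(41421 + (-249 - 1*191)) = 1/(41421 + (-249 - 191)) = 1/(41421 - 440) = 1/40981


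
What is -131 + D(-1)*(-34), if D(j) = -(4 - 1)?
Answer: -29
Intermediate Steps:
D(j) = -3 (D(j) = -1*3 = -3)
-131 + D(-1)*(-34) = -131 - 3*(-34) = -131 + 102 = -29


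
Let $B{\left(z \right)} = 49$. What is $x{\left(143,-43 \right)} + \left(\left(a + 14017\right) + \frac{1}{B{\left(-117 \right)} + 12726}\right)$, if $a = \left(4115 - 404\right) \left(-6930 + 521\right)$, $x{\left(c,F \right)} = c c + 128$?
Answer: $- \frac{303396093874}{12775} \approx -2.3749 \cdot 10^{7}$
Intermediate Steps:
$x{\left(c,F \right)} = 128 + c^{2}$ ($x{\left(c,F \right)} = c^{2} + 128 = 128 + c^{2}$)
$a = -23783799$ ($a = 3711 \left(-6409\right) = -23783799$)
$x{\left(143,-43 \right)} + \left(\left(a + 14017\right) + \frac{1}{B{\left(-117 \right)} + 12726}\right) = \left(128 + 143^{2}\right) + \left(\left(-23783799 + 14017\right) + \frac{1}{49 + 12726}\right) = \left(128 + 20449\right) - \left(23769782 - \frac{1}{12775}\right) = 20577 + \left(-23769782 + \frac{1}{12775}\right) = 20577 - \frac{303658965049}{12775} = - \frac{303396093874}{12775}$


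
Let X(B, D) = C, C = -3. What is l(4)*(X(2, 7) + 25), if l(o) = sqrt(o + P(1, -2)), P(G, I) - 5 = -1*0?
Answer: 66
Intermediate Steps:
P(G, I) = 5 (P(G, I) = 5 - 1*0 = 5 + 0 = 5)
X(B, D) = -3
l(o) = sqrt(5 + o) (l(o) = sqrt(o + 5) = sqrt(5 + o))
l(4)*(X(2, 7) + 25) = sqrt(5 + 4)*(-3 + 25) = sqrt(9)*22 = 3*22 = 66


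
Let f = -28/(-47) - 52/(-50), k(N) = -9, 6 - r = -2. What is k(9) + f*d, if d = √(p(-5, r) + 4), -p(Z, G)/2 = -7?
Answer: -9 + 5766*√2/1175 ≈ -2.0601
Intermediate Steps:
r = 8 (r = 6 - 1*(-2) = 6 + 2 = 8)
p(Z, G) = 14 (p(Z, G) = -2*(-7) = 14)
f = 1922/1175 (f = -28*(-1/47) - 52*(-1/50) = 28/47 + 26/25 = 1922/1175 ≈ 1.6357)
d = 3*√2 (d = √(14 + 4) = √18 = 3*√2 ≈ 4.2426)
k(9) + f*d = -9 + 1922*(3*√2)/1175 = -9 + 5766*√2/1175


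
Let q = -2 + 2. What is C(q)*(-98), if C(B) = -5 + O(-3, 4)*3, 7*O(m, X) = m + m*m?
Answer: 238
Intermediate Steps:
q = 0
O(m, X) = m/7 + m²/7 (O(m, X) = (m + m*m)/7 = (m + m²)/7 = m/7 + m²/7)
C(B) = -17/7 (C(B) = -5 + ((⅐)*(-3)*(1 - 3))*3 = -5 + ((⅐)*(-3)*(-2))*3 = -5 + (6/7)*3 = -5 + 18/7 = -17/7)
C(q)*(-98) = -17/7*(-98) = 238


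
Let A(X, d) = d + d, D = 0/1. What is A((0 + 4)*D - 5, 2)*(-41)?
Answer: -164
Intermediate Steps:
D = 0 (D = 0*1 = 0)
A(X, d) = 2*d
A((0 + 4)*D - 5, 2)*(-41) = (2*2)*(-41) = 4*(-41) = -164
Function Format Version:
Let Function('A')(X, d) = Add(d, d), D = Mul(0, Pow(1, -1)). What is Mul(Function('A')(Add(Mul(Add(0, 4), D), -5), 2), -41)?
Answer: -164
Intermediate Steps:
D = 0 (D = Mul(0, 1) = 0)
Function('A')(X, d) = Mul(2, d)
Mul(Function('A')(Add(Mul(Add(0, 4), D), -5), 2), -41) = Mul(Mul(2, 2), -41) = Mul(4, -41) = -164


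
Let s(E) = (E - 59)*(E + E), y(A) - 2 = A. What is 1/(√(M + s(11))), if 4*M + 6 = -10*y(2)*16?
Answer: -I*√4870/2435 ≈ -0.028659*I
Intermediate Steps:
y(A) = 2 + A
s(E) = 2*E*(-59 + E) (s(E) = (-59 + E)*(2*E) = 2*E*(-59 + E))
M = -323/2 (M = -3/2 + (-10*(2 + 2)*16)/4 = -3/2 + (-10*4*16)/4 = -3/2 + (-40*16)/4 = -3/2 + (¼)*(-640) = -3/2 - 160 = -323/2 ≈ -161.50)
1/(√(M + s(11))) = 1/(√(-323/2 + 2*11*(-59 + 11))) = 1/(√(-323/2 + 2*11*(-48))) = 1/(√(-323/2 - 1056)) = 1/(√(-2435/2)) = 1/(I*√4870/2) = -I*√4870/2435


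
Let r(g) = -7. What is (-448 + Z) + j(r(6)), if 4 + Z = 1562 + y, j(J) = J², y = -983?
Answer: 176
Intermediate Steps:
Z = 575 (Z = -4 + (1562 - 983) = -4 + 579 = 575)
(-448 + Z) + j(r(6)) = (-448 + 575) + (-7)² = 127 + 49 = 176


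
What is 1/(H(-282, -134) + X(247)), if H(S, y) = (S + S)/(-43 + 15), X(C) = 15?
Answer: 7/246 ≈ 0.028455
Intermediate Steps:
H(S, y) = -S/14 (H(S, y) = (2*S)/(-28) = (2*S)*(-1/28) = -S/14)
1/(H(-282, -134) + X(247)) = 1/(-1/14*(-282) + 15) = 1/(141/7 + 15) = 1/(246/7) = 7/246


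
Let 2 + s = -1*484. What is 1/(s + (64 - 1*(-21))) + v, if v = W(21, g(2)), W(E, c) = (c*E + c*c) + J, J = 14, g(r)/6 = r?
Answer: 164409/401 ≈ 410.00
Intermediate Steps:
g(r) = 6*r
s = -486 (s = -2 - 1*484 = -2 - 484 = -486)
W(E, c) = 14 + c**2 + E*c (W(E, c) = (c*E + c*c) + 14 = (E*c + c**2) + 14 = (c**2 + E*c) + 14 = 14 + c**2 + E*c)
v = 410 (v = 14 + (6*2)**2 + 21*(6*2) = 14 + 12**2 + 21*12 = 14 + 144 + 252 = 410)
1/(s + (64 - 1*(-21))) + v = 1/(-486 + (64 - 1*(-21))) + 410 = 1/(-486 + (64 + 21)) + 410 = 1/(-486 + 85) + 410 = 1/(-401) + 410 = -1/401 + 410 = 164409/401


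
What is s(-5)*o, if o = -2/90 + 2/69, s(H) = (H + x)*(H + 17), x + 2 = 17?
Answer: 56/69 ≈ 0.81159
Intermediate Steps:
x = 15 (x = -2 + 17 = 15)
s(H) = (15 + H)*(17 + H) (s(H) = (H + 15)*(H + 17) = (15 + H)*(17 + H))
o = 7/1035 (o = -2*1/90 + 2*(1/69) = -1/45 + 2/69 = 7/1035 ≈ 0.0067633)
s(-5)*o = (255 + (-5)**2 + 32*(-5))*(7/1035) = (255 + 25 - 160)*(7/1035) = 120*(7/1035) = 56/69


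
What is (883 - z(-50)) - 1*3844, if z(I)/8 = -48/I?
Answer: -74217/25 ≈ -2968.7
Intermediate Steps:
z(I) = -384/I (z(I) = 8*(-48/I) = -384/I)
(883 - z(-50)) - 1*3844 = (883 - (-384)/(-50)) - 1*3844 = (883 - (-384)*(-1)/50) - 3844 = (883 - 1*192/25) - 3844 = (883 - 192/25) - 3844 = 21883/25 - 3844 = -74217/25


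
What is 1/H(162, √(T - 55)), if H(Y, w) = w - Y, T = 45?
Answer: -81/13127 - I*√10/26254 ≈ -0.0061705 - 0.00012045*I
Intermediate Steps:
1/H(162, √(T - 55)) = 1/(√(45 - 55) - 1*162) = 1/(√(-10) - 162) = 1/(I*√10 - 162) = 1/(-162 + I*√10)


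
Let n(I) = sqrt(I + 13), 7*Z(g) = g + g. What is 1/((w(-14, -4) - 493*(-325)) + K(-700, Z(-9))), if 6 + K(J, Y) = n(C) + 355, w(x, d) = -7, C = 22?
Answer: 160567/25781761454 - sqrt(35)/25781761454 ≈ 6.2277e-6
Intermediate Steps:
Z(g) = 2*g/7 (Z(g) = (g + g)/7 = (2*g)/7 = 2*g/7)
n(I) = sqrt(13 + I)
K(J, Y) = 349 + sqrt(35) (K(J, Y) = -6 + (sqrt(13 + 22) + 355) = -6 + (sqrt(35) + 355) = -6 + (355 + sqrt(35)) = 349 + sqrt(35))
1/((w(-14, -4) - 493*(-325)) + K(-700, Z(-9))) = 1/((-7 - 493*(-325)) + (349 + sqrt(35))) = 1/((-7 + 160225) + (349 + sqrt(35))) = 1/(160218 + (349 + sqrt(35))) = 1/(160567 + sqrt(35))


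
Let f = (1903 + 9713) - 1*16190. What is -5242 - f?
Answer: -668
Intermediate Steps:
f = -4574 (f = 11616 - 16190 = -4574)
-5242 - f = -5242 - 1*(-4574) = -5242 + 4574 = -668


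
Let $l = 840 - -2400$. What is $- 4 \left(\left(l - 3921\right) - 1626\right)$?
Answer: $9228$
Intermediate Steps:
$l = 3240$ ($l = 840 + 2400 = 3240$)
$- 4 \left(\left(l - 3921\right) - 1626\right) = - 4 \left(\left(3240 - 3921\right) - 1626\right) = - 4 \left(-681 - 1626\right) = \left(-4\right) \left(-2307\right) = 9228$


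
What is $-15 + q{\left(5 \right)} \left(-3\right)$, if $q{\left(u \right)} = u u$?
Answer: $-90$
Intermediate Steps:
$q{\left(u \right)} = u^{2}$
$-15 + q{\left(5 \right)} \left(-3\right) = -15 + 5^{2} \left(-3\right) = -15 + 25 \left(-3\right) = -15 - 75 = -90$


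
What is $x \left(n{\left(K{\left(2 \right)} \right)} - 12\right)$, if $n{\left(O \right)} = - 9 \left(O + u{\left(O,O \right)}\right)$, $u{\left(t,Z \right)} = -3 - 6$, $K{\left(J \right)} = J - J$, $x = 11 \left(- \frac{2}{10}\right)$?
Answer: $- \frac{759}{5} \approx -151.8$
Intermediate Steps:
$x = - \frac{11}{5}$ ($x = 11 \left(\left(-2\right) \frac{1}{10}\right) = 11 \left(- \frac{1}{5}\right) = - \frac{11}{5} \approx -2.2$)
$K{\left(J \right)} = 0$
$u{\left(t,Z \right)} = -9$ ($u{\left(t,Z \right)} = -3 - 6 = -9$)
$n{\left(O \right)} = 81 - 9 O$ ($n{\left(O \right)} = - 9 \left(O - 9\right) = - 9 \left(-9 + O\right) = 81 - 9 O$)
$x \left(n{\left(K{\left(2 \right)} \right)} - 12\right) = - \frac{11 \left(\left(81 - 0\right) - 12\right)}{5} = - \frac{11 \left(\left(81 + 0\right) - 12\right)}{5} = - \frac{11 \left(81 - 12\right)}{5} = \left(- \frac{11}{5}\right) 69 = - \frac{759}{5}$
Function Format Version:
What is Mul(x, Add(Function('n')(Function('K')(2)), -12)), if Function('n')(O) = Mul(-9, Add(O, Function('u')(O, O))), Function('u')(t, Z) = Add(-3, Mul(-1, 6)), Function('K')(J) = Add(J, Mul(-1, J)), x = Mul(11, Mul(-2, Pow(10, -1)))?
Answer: Rational(-759, 5) ≈ -151.80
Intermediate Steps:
x = Rational(-11, 5) (x = Mul(11, Mul(-2, Rational(1, 10))) = Mul(11, Rational(-1, 5)) = Rational(-11, 5) ≈ -2.2000)
Function('K')(J) = 0
Function('u')(t, Z) = -9 (Function('u')(t, Z) = Add(-3, -6) = -9)
Function('n')(O) = Add(81, Mul(-9, O)) (Function('n')(O) = Mul(-9, Add(O, -9)) = Mul(-9, Add(-9, O)) = Add(81, Mul(-9, O)))
Mul(x, Add(Function('n')(Function('K')(2)), -12)) = Mul(Rational(-11, 5), Add(Add(81, Mul(-9, 0)), -12)) = Mul(Rational(-11, 5), Add(Add(81, 0), -12)) = Mul(Rational(-11, 5), Add(81, -12)) = Mul(Rational(-11, 5), 69) = Rational(-759, 5)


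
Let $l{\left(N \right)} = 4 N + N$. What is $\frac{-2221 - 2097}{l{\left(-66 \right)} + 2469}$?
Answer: $- \frac{4318}{2139} \approx -2.0187$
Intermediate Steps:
$l{\left(N \right)} = 5 N$
$\frac{-2221 - 2097}{l{\left(-66 \right)} + 2469} = \frac{-2221 - 2097}{5 \left(-66\right) + 2469} = - \frac{4318}{-330 + 2469} = - \frac{4318}{2139}$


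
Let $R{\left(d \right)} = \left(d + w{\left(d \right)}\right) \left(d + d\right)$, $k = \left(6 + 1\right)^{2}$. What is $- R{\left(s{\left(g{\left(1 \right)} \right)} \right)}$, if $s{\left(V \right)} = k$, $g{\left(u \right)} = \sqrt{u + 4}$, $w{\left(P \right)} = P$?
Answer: $-9604$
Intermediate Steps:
$k = 49$ ($k = 7^{2} = 49$)
$g{\left(u \right)} = \sqrt{4 + u}$
$s{\left(V \right)} = 49$
$R{\left(d \right)} = 4 d^{2}$ ($R{\left(d \right)} = \left(d + d\right) \left(d + d\right) = 2 d 2 d = 4 d^{2}$)
$- R{\left(s{\left(g{\left(1 \right)} \right)} \right)} = - 4 \cdot 49^{2} = - 4 \cdot 2401 = \left(-1\right) 9604 = -9604$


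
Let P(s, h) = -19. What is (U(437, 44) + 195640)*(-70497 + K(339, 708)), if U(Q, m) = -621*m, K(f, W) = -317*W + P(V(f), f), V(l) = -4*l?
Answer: -49645140832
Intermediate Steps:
K(f, W) = -19 - 317*W (K(f, W) = -317*W - 19 = -19 - 317*W)
(U(437, 44) + 195640)*(-70497 + K(339, 708)) = (-621*44 + 195640)*(-70497 + (-19 - 317*708)) = (-27324 + 195640)*(-70497 + (-19 - 224436)) = 168316*(-70497 - 224455) = 168316*(-294952) = -49645140832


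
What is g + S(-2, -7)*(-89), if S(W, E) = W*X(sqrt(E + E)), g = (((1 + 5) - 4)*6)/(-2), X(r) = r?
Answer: -6 + 178*I*sqrt(14) ≈ -6.0 + 666.01*I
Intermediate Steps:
g = -6 (g = ((6 - 4)*6)*(-1/2) = (2*6)*(-1/2) = 12*(-1/2) = -6)
S(W, E) = W*sqrt(2)*sqrt(E) (S(W, E) = W*sqrt(E + E) = W*sqrt(2*E) = W*(sqrt(2)*sqrt(E)) = W*sqrt(2)*sqrt(E))
g + S(-2, -7)*(-89) = -6 - 2*sqrt(2)*sqrt(-7)*(-89) = -6 - 2*sqrt(2)*I*sqrt(7)*(-89) = -6 - 2*I*sqrt(14)*(-89) = -6 + 178*I*sqrt(14)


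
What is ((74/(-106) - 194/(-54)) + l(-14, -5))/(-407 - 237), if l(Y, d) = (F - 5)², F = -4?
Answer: -120053/921564 ≈ -0.13027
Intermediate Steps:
l(Y, d) = 81 (l(Y, d) = (-4 - 5)² = (-9)² = 81)
((74/(-106) - 194/(-54)) + l(-14, -5))/(-407 - 237) = ((74/(-106) - 194/(-54)) + 81)/(-407 - 237) = ((74*(-1/106) - 194*(-1/54)) + 81)/(-644) = ((-37/53 + 97/27) + 81)*(-1/644) = (4142/1431 + 81)*(-1/644) = (120053/1431)*(-1/644) = -120053/921564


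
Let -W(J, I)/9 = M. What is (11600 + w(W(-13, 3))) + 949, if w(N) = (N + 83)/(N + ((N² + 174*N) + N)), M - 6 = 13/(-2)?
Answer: 40772051/3249 ≈ 12549.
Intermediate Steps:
M = -½ (M = 6 + 13/(-2) = 6 + 13*(-½) = 6 - 13/2 = -½ ≈ -0.50000)
W(J, I) = 9/2 (W(J, I) = -9*(-½) = 9/2)
w(N) = (83 + N)/(N² + 176*N) (w(N) = (83 + N)/(N + (N² + 175*N)) = (83 + N)/(N² + 176*N))
(11600 + w(W(-13, 3))) + 949 = (11600 + (83 + 9/2)/((9/2)*(176 + 9/2))) + 949 = (11600 + (2/9)*(175/2)/(361/2)) + 949 = (11600 + (2/9)*(2/361)*(175/2)) + 949 = (11600 + 350/3249) + 949 = 37688750/3249 + 949 = 40772051/3249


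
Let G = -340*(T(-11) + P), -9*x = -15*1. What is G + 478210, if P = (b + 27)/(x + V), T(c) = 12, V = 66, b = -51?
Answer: 96272870/203 ≈ 4.7425e+5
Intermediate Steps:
x = 5/3 (x = -(-5)/3 = -1/9*(-15) = 5/3 ≈ 1.6667)
P = -72/203 (P = (-51 + 27)/(5/3 + 66) = -24/203/3 = -24*3/203 = -72/203 ≈ -0.35468)
G = -803760/203 (G = -340*(12 - 72/203) = -340*2364/203 = -803760/203 ≈ -3959.4)
G + 478210 = -803760/203 + 478210 = 96272870/203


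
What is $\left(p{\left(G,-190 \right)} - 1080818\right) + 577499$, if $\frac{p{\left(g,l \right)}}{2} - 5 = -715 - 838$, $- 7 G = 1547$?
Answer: $-506415$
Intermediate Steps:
$G = -221$ ($G = \left(- \frac{1}{7}\right) 1547 = -221$)
$p{\left(g,l \right)} = -3096$ ($p{\left(g,l \right)} = 10 + 2 \left(-715 - 838\right) = 10 + 2 \left(-1553\right) = 10 - 3106 = -3096$)
$\left(p{\left(G,-190 \right)} - 1080818\right) + 577499 = \left(-3096 - 1080818\right) + 577499 = -1083914 + 577499 = -506415$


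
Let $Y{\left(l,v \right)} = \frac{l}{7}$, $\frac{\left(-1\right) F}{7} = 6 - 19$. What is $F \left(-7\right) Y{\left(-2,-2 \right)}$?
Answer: $182$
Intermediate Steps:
$F = 91$ ($F = - 7 \left(6 - 19\right) = \left(-7\right) \left(-13\right) = 91$)
$Y{\left(l,v \right)} = \frac{l}{7}$ ($Y{\left(l,v \right)} = l \frac{1}{7} = \frac{l}{7}$)
$F \left(-7\right) Y{\left(-2,-2 \right)} = 91 \left(-7\right) \frac{1}{7} \left(-2\right) = \left(-637\right) \left(- \frac{2}{7}\right) = 182$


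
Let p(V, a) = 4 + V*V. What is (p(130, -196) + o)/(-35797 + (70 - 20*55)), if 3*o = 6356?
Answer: -57068/110481 ≈ -0.51654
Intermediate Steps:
o = 6356/3 (o = (1/3)*6356 = 6356/3 ≈ 2118.7)
p(V, a) = 4 + V**2
(p(130, -196) + o)/(-35797 + (70 - 20*55)) = ((4 + 130**2) + 6356/3)/(-35797 + (70 - 20*55)) = ((4 + 16900) + 6356/3)/(-35797 + (70 - 1100)) = (16904 + 6356/3)/(-35797 - 1030) = (57068/3)/(-36827) = (57068/3)*(-1/36827) = -57068/110481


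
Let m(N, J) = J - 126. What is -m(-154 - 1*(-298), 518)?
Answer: -392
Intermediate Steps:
m(N, J) = -126 + J
-m(-154 - 1*(-298), 518) = -(-126 + 518) = -1*392 = -392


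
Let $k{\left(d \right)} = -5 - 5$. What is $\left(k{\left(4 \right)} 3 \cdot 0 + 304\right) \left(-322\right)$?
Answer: $-97888$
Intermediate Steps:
$k{\left(d \right)} = -10$ ($k{\left(d \right)} = -5 - 5 = -10$)
$\left(k{\left(4 \right)} 3 \cdot 0 + 304\right) \left(-322\right) = \left(\left(-10\right) 3 \cdot 0 + 304\right) \left(-322\right) = \left(\left(-30\right) 0 + 304\right) \left(-322\right) = \left(0 + 304\right) \left(-322\right) = 304 \left(-322\right) = -97888$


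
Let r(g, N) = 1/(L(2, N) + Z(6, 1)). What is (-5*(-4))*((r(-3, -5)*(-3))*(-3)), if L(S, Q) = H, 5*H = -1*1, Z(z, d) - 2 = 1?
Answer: 450/7 ≈ 64.286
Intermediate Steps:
Z(z, d) = 3 (Z(z, d) = 2 + 1 = 3)
H = -⅕ (H = (-1*1)/5 = (⅕)*(-1) = -⅕ ≈ -0.20000)
L(S, Q) = -⅕
r(g, N) = 5/14 (r(g, N) = 1/(-⅕ + 3) = 1/(14/5) = 5/14)
(-5*(-4))*((r(-3, -5)*(-3))*(-3)) = (-5*(-4))*(((5/14)*(-3))*(-3)) = 20*(-15/14*(-3)) = 20*(45/14) = 450/7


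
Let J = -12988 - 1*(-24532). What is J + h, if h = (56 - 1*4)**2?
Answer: 14248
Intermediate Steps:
h = 2704 (h = (56 - 4)**2 = 52**2 = 2704)
J = 11544 (J = -12988 + 24532 = 11544)
J + h = 11544 + 2704 = 14248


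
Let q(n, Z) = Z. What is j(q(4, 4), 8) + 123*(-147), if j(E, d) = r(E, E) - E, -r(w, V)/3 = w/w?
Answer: -18088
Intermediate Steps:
r(w, V) = -3 (r(w, V) = -3*w/w = -3*1 = -3)
j(E, d) = -3 - E
j(q(4, 4), 8) + 123*(-147) = (-3 - 1*4) + 123*(-147) = (-3 - 4) - 18081 = -7 - 18081 = -18088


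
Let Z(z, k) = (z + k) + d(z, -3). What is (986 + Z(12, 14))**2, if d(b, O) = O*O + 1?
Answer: 1044484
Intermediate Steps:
d(b, O) = 1 + O**2 (d(b, O) = O**2 + 1 = 1 + O**2)
Z(z, k) = 10 + k + z (Z(z, k) = (z + k) + (1 + (-3)**2) = (k + z) + (1 + 9) = (k + z) + 10 = 10 + k + z)
(986 + Z(12, 14))**2 = (986 + (10 + 14 + 12))**2 = (986 + 36)**2 = 1022**2 = 1044484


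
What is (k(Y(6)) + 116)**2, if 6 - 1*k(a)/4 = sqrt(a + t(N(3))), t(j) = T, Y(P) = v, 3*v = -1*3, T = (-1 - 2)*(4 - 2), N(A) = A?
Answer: 19488 - 1120*I*sqrt(7) ≈ 19488.0 - 2963.2*I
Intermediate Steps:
T = -6 (T = -3*2 = -6)
v = -1 (v = (-1*3)/3 = (1/3)*(-3) = -1)
Y(P) = -1
t(j) = -6
k(a) = 24 - 4*sqrt(-6 + a) (k(a) = 24 - 4*sqrt(a - 6) = 24 - 4*sqrt(-6 + a))
(k(Y(6)) + 116)**2 = ((24 - 4*sqrt(-6 - 1)) + 116)**2 = ((24 - 4*I*sqrt(7)) + 116)**2 = (140 - 4*I*sqrt(7))**2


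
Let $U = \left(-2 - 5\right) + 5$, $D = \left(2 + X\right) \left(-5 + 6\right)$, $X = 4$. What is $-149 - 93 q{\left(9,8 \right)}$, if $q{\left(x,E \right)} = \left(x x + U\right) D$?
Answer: $-44231$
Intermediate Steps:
$D = 6$ ($D = \left(2 + 4\right) \left(-5 + 6\right) = 6 \cdot 1 = 6$)
$U = -2$ ($U = \left(-2 - 5\right) + 5 = -7 + 5 = -2$)
$q{\left(x,E \right)} = -12 + 6 x^{2}$ ($q{\left(x,E \right)} = \left(x x - 2\right) 6 = \left(x^{2} - 2\right) 6 = \left(-2 + x^{2}\right) 6 = -12 + 6 x^{2}$)
$-149 - 93 q{\left(9,8 \right)} = -149 - 93 \left(-12 + 6 \cdot 9^{2}\right) = -149 - 93 \left(-12 + 6 \cdot 81\right) = -149 - 93 \left(-12 + 486\right) = -149 - 44082 = -44231$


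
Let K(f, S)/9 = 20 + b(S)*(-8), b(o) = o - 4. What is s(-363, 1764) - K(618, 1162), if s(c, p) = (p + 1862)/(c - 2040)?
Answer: 199916362/2403 ≈ 83195.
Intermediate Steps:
s(c, p) = (1862 + p)/(-2040 + c)
b(o) = -4 + o
K(f, S) = 468 - 72*S (K(f, S) = 9*(20 + (-4 + S)*(-8)) = 9*(20 + (32 - 8*S)) = 9*(52 - 8*S) = 468 - 72*S)
s(-363, 1764) - K(618, 1162) = (1862 + 1764)/(-2040 - 363) - (468 - 72*1162) = 3626/(-2403) - (468 - 83664) = -1/2403*3626 - 1*(-83196) = -3626/2403 + 83196 = 199916362/2403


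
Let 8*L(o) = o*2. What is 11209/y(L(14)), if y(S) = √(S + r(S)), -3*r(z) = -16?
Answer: 11209*√318/53 ≈ 3771.4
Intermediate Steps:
r(z) = 16/3 (r(z) = -⅓*(-16) = 16/3)
L(o) = o/4 (L(o) = (o*2)/8 = (2*o)/8 = o/4)
y(S) = √(16/3 + S) (y(S) = √(S + 16/3) = √(16/3 + S))
11209/y(L(14)) = 11209/((√(48 + 9*((¼)*14))/3)) = 11209/((√(48 + 9*(7/2))/3)) = 11209/((√(48 + 63/2)/3)) = 11209/((√(159/2)/3)) = 11209/(((√318/2)/3)) = 11209/((√318/6)) = 11209*(√318/53) = 11209*√318/53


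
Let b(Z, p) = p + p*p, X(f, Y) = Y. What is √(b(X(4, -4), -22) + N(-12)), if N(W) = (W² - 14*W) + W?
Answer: √762 ≈ 27.604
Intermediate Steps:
b(Z, p) = p + p²
N(W) = W² - 13*W
√(b(X(4, -4), -22) + N(-12)) = √(-22*(1 - 22) - 12*(-13 - 12)) = √(-22*(-21) - 12*(-25)) = √(462 + 300) = √762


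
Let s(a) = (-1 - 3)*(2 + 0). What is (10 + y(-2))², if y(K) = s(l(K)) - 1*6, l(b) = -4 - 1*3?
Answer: 16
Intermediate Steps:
l(b) = -7 (l(b) = -4 - 3 = -7)
s(a) = -8 (s(a) = -4*2 = -8)
y(K) = -14 (y(K) = -8 - 1*6 = -8 - 6 = -14)
(10 + y(-2))² = (10 - 14)² = (-4)² = 16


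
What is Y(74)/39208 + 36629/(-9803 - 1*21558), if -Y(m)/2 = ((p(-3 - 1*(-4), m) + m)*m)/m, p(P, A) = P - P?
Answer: -360197815/307400522 ≈ -1.1718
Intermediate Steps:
p(P, A) = 0
Y(m) = -2*m (Y(m) = -2*(0 + m)*m/m = -2*m*m/m = -2*m²/m = -2*m)
Y(74)/39208 + 36629/(-9803 - 1*21558) = -2*74/39208 + 36629/(-9803 - 1*21558) = -148*1/39208 + 36629/(-9803 - 21558) = -37/9802 + 36629/(-31361) = -37/9802 + 36629*(-1/31361) = -37/9802 - 36629/31361 = -360197815/307400522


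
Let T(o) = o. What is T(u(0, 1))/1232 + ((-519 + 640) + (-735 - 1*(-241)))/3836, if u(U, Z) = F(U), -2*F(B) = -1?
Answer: -32687/337568 ≈ -0.096831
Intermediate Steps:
F(B) = ½ (F(B) = -½*(-1) = ½)
u(U, Z) = ½
T(u(0, 1))/1232 + ((-519 + 640) + (-735 - 1*(-241)))/3836 = (½)/1232 + ((-519 + 640) + (-735 - 1*(-241)))/3836 = (½)*(1/1232) + (121 + (-735 + 241))*(1/3836) = 1/2464 + (121 - 494)*(1/3836) = 1/2464 - 373*1/3836 = 1/2464 - 373/3836 = -32687/337568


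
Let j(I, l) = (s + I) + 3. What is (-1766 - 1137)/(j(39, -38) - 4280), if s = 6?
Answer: 2903/4232 ≈ 0.68596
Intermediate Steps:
j(I, l) = 9 + I (j(I, l) = (6 + I) + 3 = 9 + I)
(-1766 - 1137)/(j(39, -38) - 4280) = (-1766 - 1137)/((9 + 39) - 4280) = -2903/(48 - 4280) = -2903/(-4232) = -2903*(-1/4232) = 2903/4232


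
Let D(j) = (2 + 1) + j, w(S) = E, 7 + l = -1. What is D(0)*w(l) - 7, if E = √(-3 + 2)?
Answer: -7 + 3*I ≈ -7.0 + 3.0*I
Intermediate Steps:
l = -8 (l = -7 - 1 = -8)
E = I (E = √(-1) = I ≈ 1.0*I)
w(S) = I
D(j) = 3 + j
D(0)*w(l) - 7 = (3 + 0)*I - 7 = 3*I - 7 = -7 + 3*I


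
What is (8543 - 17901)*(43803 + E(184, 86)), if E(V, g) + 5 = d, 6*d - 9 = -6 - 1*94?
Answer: -1229159263/3 ≈ -4.0972e+8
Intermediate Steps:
d = -91/6 (d = 3/2 + (-6 - 1*94)/6 = 3/2 + (-6 - 94)/6 = 3/2 + (⅙)*(-100) = 3/2 - 50/3 = -91/6 ≈ -15.167)
E(V, g) = -121/6 (E(V, g) = -5 - 91/6 = -121/6)
(8543 - 17901)*(43803 + E(184, 86)) = (8543 - 17901)*(43803 - 121/6) = -9358*262697/6 = -1229159263/3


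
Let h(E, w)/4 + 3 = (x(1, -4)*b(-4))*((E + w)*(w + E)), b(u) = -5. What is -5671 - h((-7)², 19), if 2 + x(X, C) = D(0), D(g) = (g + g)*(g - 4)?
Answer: -190619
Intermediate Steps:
D(g) = 2*g*(-4 + g) (D(g) = (2*g)*(-4 + g) = 2*g*(-4 + g))
x(X, C) = -2 (x(X, C) = -2 + 2*0*(-4 + 0) = -2 + 2*0*(-4) = -2 + 0 = -2)
h(E, w) = -12 + 40*(E + w)² (h(E, w) = -12 + 4*((-2*(-5))*((E + w)*(w + E))) = -12 + 4*(10*((E + w)*(E + w))) = -12 + 4*(10*(E + w)²) = -12 + 40*(E + w)²)
-5671 - h((-7)², 19) = -5671 - (-12 + 40*((-7)² + 19)²) = -5671 - (-12 + 40*(49 + 19)²) = -5671 - (-12 + 40*68²) = -5671 - (-12 + 40*4624) = -5671 - (-12 + 184960) = -5671 - 1*184948 = -5671 - 184948 = -190619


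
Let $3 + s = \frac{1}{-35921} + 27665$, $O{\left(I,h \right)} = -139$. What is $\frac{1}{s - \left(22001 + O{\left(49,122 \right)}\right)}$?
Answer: $\frac{35921}{208341799} \approx 0.00017241$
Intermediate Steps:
$s = \frac{993646701}{35921}$ ($s = -3 + \left(\frac{1}{-35921} + 27665\right) = -3 + \left(- \frac{1}{35921} + 27665\right) = -3 + \frac{993754464}{35921} = \frac{993646701}{35921} \approx 27662.0$)
$\frac{1}{s - \left(22001 + O{\left(49,122 \right)}\right)} = \frac{1}{\frac{993646701}{35921} - 21862} = \frac{1}{\frac{208341799}{35921}} = \frac{35921}{208341799}$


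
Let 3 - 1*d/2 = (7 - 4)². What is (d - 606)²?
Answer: 381924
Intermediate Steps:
d = -12 (d = 6 - 2*(7 - 4)² = 6 - 2*3² = 6 - 2*9 = 6 - 18 = -12)
(d - 606)² = (-12 - 606)² = (-618)² = 381924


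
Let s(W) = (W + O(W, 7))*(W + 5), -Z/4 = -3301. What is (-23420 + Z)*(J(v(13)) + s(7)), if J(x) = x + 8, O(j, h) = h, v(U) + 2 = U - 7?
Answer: -1838880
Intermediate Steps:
Z = 13204 (Z = -4*(-3301) = 13204)
v(U) = -9 + U (v(U) = -2 + (U - 7) = -2 + (-7 + U) = -9 + U)
J(x) = 8 + x
s(W) = (5 + W)*(7 + W) (s(W) = (W + 7)*(W + 5) = (7 + W)*(5 + W) = (5 + W)*(7 + W))
(-23420 + Z)*(J(v(13)) + s(7)) = (-23420 + 13204)*((8 + (-9 + 13)) + (35 + 7² + 12*7)) = -10216*((8 + 4) + (35 + 49 + 84)) = -10216*(12 + 168) = -10216*180 = -1838880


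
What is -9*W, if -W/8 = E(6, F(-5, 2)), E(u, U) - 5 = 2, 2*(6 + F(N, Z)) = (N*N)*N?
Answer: 504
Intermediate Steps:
F(N, Z) = -6 + N³/2 (F(N, Z) = -6 + ((N*N)*N)/2 = -6 + (N²*N)/2 = -6 + N³/2)
E(u, U) = 7 (E(u, U) = 5 + 2 = 7)
W = -56 (W = -8*7 = -56)
-9*W = -9*(-56) = 504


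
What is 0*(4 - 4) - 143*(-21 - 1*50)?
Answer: 10153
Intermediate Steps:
0*(4 - 4) - 143*(-21 - 1*50) = 0*0 - 143*(-21 - 50) = 0 - 143*(-71) = 0 + 10153 = 10153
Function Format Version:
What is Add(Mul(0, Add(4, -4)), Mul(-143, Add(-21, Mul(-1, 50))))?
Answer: 10153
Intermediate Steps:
Add(Mul(0, Add(4, -4)), Mul(-143, Add(-21, Mul(-1, 50)))) = Add(Mul(0, 0), Mul(-143, Add(-21, -50))) = Add(0, Mul(-143, -71)) = Add(0, 10153) = 10153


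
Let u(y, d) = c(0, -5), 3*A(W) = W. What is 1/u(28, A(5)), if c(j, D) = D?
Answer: -⅕ ≈ -0.20000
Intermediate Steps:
A(W) = W/3
u(y, d) = -5
1/u(28, A(5)) = 1/(-5) = -⅕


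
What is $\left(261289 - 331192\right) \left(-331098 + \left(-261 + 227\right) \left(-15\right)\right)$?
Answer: $23109092964$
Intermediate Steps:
$\left(261289 - 331192\right) \left(-331098 + \left(-261 + 227\right) \left(-15\right)\right) = - 69903 \left(-331098 - -510\right) = - 69903 \left(-331098 + 510\right) = \left(-69903\right) \left(-330588\right) = 23109092964$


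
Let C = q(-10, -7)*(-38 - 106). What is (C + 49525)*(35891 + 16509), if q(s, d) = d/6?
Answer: 2603913200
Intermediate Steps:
q(s, d) = d/6 (q(s, d) = d*(1/6) = d/6)
C = 168 (C = ((1/6)*(-7))*(-38 - 106) = -7/6*(-144) = 168)
(C + 49525)*(35891 + 16509) = (168 + 49525)*(35891 + 16509) = 49693*52400 = 2603913200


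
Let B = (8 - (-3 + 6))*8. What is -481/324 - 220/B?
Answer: -2263/324 ≈ -6.9846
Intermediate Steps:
B = 40 (B = (8 - 1*3)*8 = (8 - 3)*8 = 5*8 = 40)
-481/324 - 220/B = -481/324 - 220/40 = -481*1/324 - 220*1/40 = -481/324 - 11/2 = -2263/324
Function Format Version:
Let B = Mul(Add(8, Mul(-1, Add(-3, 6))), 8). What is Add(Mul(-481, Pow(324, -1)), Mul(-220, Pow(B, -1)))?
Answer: Rational(-2263, 324) ≈ -6.9846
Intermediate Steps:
B = 40 (B = Mul(Add(8, Mul(-1, 3)), 8) = Mul(Add(8, -3), 8) = Mul(5, 8) = 40)
Add(Mul(-481, Pow(324, -1)), Mul(-220, Pow(B, -1))) = Add(Mul(-481, Pow(324, -1)), Mul(-220, Pow(40, -1))) = Add(Mul(-481, Rational(1, 324)), Mul(-220, Rational(1, 40))) = Add(Rational(-481, 324), Rational(-11, 2)) = Rational(-2263, 324)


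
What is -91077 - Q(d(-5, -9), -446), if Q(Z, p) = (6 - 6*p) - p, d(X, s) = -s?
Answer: -94205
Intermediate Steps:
Q(Z, p) = 6 - 7*p
-91077 - Q(d(-5, -9), -446) = -91077 - (6 - 7*(-446)) = -91077 - (6 + 3122) = -91077 - 1*3128 = -91077 - 3128 = -94205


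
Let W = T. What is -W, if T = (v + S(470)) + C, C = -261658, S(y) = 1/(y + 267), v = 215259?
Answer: 34196062/737 ≈ 46399.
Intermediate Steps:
S(y) = 1/(267 + y)
T = -34196062/737 (T = (215259 + 1/(267 + 470)) - 261658 = (215259 + 1/737) - 261658 = 158645884/737 - 261658 = -34196062/737 ≈ -46399.)
W = -34196062/737 ≈ -46399.
-W = -1*(-34196062/737) = 34196062/737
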